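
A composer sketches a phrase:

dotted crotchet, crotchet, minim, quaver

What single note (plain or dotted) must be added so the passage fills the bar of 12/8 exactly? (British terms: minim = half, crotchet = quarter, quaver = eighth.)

quarter note

The bar of 12/8 = 12 eighth notes.
Working in eighth notes: dotted crotchet = 3; crotchet = 2; minim = 4; quaver = 1.
Total: 3 + 2 + 4 + 1 = 10.
Remaining: 12 − 10 = 2 eighth notes, which is a quarter note.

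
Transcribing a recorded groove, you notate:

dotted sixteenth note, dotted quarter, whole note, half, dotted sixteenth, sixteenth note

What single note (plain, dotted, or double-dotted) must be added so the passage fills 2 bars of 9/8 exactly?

2 bars of 9/8 = 72 thirty-second notes.
Express everything in thirty-second notes: dotted sixteenth note = 3; dotted quarter = 12; whole note = 32; half = 16; dotted sixteenth = 3; sixteenth note = 2.
Sum: 3 + 12 + 32 + 16 + 3 + 2 = 68.
Remaining: 72 − 68 = 4 thirty-second notes, which is a eighth note.

eighth note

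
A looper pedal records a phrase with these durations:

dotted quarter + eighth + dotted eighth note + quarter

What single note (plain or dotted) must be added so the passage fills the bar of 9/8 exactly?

dotted eighth note

The bar of 9/8 = 18 sixteenth notes.
Express everything in sixteenth notes: dotted quarter = 6; eighth = 2; dotted eighth note = 3; quarter = 4.
Adding: 6 + 2 + 3 + 4 = 15.
Remaining: 18 − 15 = 3 sixteenth notes, which is a dotted eighth note.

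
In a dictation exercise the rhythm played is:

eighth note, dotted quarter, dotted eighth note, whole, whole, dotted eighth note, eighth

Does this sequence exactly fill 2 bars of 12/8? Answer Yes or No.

Yes

One bar of 12/8 = 24 sixteenth notes, so 2 bars = 48.
Express everything in sixteenth notes: eighth note = 2; dotted quarter = 6; dotted eighth note = 3; whole = 16; whole = 16; dotted eighth note = 3; eighth = 2.
Adding: 2 + 6 + 3 + 16 + 16 + 3 + 2 = 48.
48 equals 48, so the answer is Yes.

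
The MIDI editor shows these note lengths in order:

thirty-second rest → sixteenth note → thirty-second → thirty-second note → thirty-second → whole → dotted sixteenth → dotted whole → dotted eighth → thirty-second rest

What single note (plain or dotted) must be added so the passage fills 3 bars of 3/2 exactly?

dotted whole note

3 bars of 3/2 = 144 thirty-second notes.
Working in thirty-second notes: thirty-second rest = 1; sixteenth note = 2; thirty-second = 1; thirty-second note = 1; thirty-second = 1; whole = 32; dotted sixteenth = 3; dotted whole = 48; dotted eighth = 6; thirty-second rest = 1.
Sum: 1 + 2 + 1 + 1 + 1 + 32 + 3 + 48 + 6 + 1 = 96.
Remaining: 144 − 96 = 48 thirty-second notes, which is a dotted whole note.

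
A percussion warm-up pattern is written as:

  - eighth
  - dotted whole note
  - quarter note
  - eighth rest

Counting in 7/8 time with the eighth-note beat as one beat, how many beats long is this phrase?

One eighth-note beat = 2 sixteenth notes.
Working in sixteenth notes: eighth = 2; dotted whole note = 24; quarter note = 4; eighth rest = 2.
Total: 2 + 24 + 4 + 2 = 32.
32 ÷ 2 = 16 beats.

16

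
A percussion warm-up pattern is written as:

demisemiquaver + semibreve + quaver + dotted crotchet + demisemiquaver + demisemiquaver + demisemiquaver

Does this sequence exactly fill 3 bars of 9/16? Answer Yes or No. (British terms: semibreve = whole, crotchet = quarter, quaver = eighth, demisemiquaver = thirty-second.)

No

One bar of 9/16 = 18 thirty-second notes, so 3 bars = 54.
Working in thirty-second notes: demisemiquaver = 1; semibreve = 32; quaver = 4; dotted crotchet = 12; demisemiquaver = 1; demisemiquaver = 1; demisemiquaver = 1.
Adding: 1 + 32 + 4 + 12 + 1 + 1 + 1 = 52.
52 falls short of 54, so the answer is No.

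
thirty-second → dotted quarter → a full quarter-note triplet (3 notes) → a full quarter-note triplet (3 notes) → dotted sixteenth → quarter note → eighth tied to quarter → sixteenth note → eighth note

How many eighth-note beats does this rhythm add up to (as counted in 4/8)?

One eighth-note beat = 4 thirty-second notes.
Each duration in thirty-second notes: thirty-second = 1; dotted quarter = 12; a full quarter-note triplet (3 notes) (three triplet quarters span one half) = 16; a full quarter-note triplet (3 notes) (three triplet quarters span one half) = 16; dotted sixteenth = 3; quarter note = 8; eighth tied to quarter (eighth + quarter) = 12; sixteenth note = 2; eighth note = 4.
Adding: 1 + 12 + 16 + 16 + 3 + 8 + 12 + 2 + 4 = 74.
74 ÷ 4 = 18.5 beats.

18.5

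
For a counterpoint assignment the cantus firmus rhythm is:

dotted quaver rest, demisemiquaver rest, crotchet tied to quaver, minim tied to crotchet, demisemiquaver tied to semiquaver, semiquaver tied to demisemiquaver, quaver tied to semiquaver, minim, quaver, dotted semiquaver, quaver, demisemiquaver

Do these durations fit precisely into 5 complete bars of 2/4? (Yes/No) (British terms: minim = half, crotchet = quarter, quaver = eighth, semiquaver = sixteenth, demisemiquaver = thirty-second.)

No

One bar of 2/4 = 16 thirty-second notes, so 5 bars = 80.
Working in thirty-second notes: dotted quaver rest = 6; demisemiquaver rest = 1; crotchet tied to quaver (crotchet + quaver) = 12; minim tied to crotchet (minim + crotchet) = 24; demisemiquaver tied to semiquaver (demisemiquaver + semiquaver) = 3; semiquaver tied to demisemiquaver (semiquaver + demisemiquaver) = 3; quaver tied to semiquaver (quaver + semiquaver) = 6; minim = 16; quaver = 4; dotted semiquaver = 3; quaver = 4; demisemiquaver = 1.
Altogether 6 + 1 + 12 + 24 + 3 + 3 + 6 + 16 + 4 + 3 + 4 + 1 = 83.
83 exceeds 80, so the answer is No.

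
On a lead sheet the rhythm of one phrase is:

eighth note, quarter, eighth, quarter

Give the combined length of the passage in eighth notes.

6

In eighth notes: eighth note = 1; quarter = 2; eighth = 1; quarter = 2.
Total: 1 + 2 + 1 + 2 = 6 eighth notes.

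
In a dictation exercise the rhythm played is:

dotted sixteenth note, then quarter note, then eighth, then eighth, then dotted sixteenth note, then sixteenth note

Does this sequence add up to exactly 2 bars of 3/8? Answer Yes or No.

One bar of 3/8 = 12 thirty-second notes, so 2 bars = 24.
In thirty-second notes: dotted sixteenth note = 3; quarter note = 8; eighth = 4; eighth = 4; dotted sixteenth note = 3; sixteenth note = 2.
Total: 3 + 8 + 4 + 4 + 3 + 2 = 24.
24 equals 24, so the answer is Yes.

Yes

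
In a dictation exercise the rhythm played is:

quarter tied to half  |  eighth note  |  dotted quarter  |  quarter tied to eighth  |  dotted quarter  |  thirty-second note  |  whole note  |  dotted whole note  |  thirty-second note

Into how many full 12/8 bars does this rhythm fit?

3

One bar of 12/8 = 48 thirty-second notes.
In thirty-second notes: quarter tied to half (quarter + half) = 24; eighth note = 4; dotted quarter = 12; quarter tied to eighth (quarter + eighth) = 12; dotted quarter = 12; thirty-second note = 1; whole note = 32; dotted whole note = 48; thirty-second note = 1.
Sum: 24 + 4 + 12 + 12 + 12 + 1 + 32 + 48 + 1 = 146.
146 ÷ 48 = 3 complete bars with 2 left over.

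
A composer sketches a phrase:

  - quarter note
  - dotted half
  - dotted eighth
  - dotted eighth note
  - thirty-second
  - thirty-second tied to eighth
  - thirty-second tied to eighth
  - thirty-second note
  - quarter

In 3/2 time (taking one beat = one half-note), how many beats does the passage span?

One half-note beat = 16 thirty-second notes.
Express everything in thirty-second notes: quarter note = 8; dotted half = 24; dotted eighth = 6; dotted eighth note = 6; thirty-second = 1; thirty-second tied to eighth (thirty-second + eighth) = 5; thirty-second tied to eighth (thirty-second + eighth) = 5; thirty-second note = 1; quarter = 8.
Adding: 8 + 24 + 6 + 6 + 1 + 5 + 5 + 1 + 8 = 64.
64 ÷ 16 = 4 beats.

4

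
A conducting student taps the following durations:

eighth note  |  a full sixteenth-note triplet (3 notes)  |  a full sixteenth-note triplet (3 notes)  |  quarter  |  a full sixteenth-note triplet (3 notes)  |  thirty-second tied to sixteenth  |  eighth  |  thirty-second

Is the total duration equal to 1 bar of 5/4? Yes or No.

One bar of 5/4 = 40 thirty-second notes.
Convert each value to thirty-second notes: eighth note = 4; a full sixteenth-note triplet (3 notes) (three triplet sixteenths span one eighth) = 4; a full sixteenth-note triplet (3 notes) (three triplet sixteenths span one eighth) = 4; quarter = 8; a full sixteenth-note triplet (3 notes) (three triplet sixteenths span one eighth) = 4; thirty-second tied to sixteenth (thirty-second + sixteenth) = 3; eighth = 4; thirty-second = 1.
Altogether 4 + 4 + 4 + 8 + 4 + 3 + 4 + 1 = 32.
32 falls short of 40, so the answer is No.

No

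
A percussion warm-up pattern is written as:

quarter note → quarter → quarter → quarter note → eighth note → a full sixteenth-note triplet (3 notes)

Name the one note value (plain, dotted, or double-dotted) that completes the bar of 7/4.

The bar of 7/4 = 14 eighth notes.
In eighth notes: quarter note = 2; quarter = 2; quarter = 2; quarter note = 2; eighth note = 1; a full sixteenth-note triplet (3 notes) (three triplet sixteenths span one eighth) = 1.
Sum: 2 + 2 + 2 + 2 + 1 + 1 = 10.
Remaining: 14 − 10 = 4 eighth notes, which is a half note.

half note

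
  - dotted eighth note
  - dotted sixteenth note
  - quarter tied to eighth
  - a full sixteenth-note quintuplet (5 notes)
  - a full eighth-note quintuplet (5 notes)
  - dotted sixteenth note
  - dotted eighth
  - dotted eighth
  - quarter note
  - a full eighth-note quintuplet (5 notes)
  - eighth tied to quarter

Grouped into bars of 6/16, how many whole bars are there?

8

One bar of 6/16 = 12 thirty-second notes.
Each duration in thirty-second notes: dotted eighth note = 6; dotted sixteenth note = 3; quarter tied to eighth (quarter + eighth) = 12; a full sixteenth-note quintuplet (5 notes) (five quintuplet sixteenths span one quarter) = 8; a full eighth-note quintuplet (5 notes) (five quintuplet eighths span one half) = 16; dotted sixteenth note = 3; dotted eighth = 6; dotted eighth = 6; quarter note = 8; a full eighth-note quintuplet (5 notes) (five quintuplet eighths span one half) = 16; eighth tied to quarter (eighth + quarter) = 12.
Adding: 6 + 3 + 12 + 8 + 16 + 3 + 6 + 6 + 8 + 16 + 12 = 96.
96 ÷ 12 = 8 complete bars with 0 left over.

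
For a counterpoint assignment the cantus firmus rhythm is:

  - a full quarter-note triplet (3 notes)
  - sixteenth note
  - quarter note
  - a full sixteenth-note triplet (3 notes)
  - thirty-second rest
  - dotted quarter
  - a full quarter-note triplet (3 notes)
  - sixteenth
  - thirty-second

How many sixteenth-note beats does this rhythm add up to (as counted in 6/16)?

One sixteenth-note beat = 2 thirty-second notes.
Working in thirty-second notes: a full quarter-note triplet (3 notes) (three triplet quarters span one half) = 16; sixteenth note = 2; quarter note = 8; a full sixteenth-note triplet (3 notes) (three triplet sixteenths span one eighth) = 4; thirty-second rest = 1; dotted quarter = 12; a full quarter-note triplet (3 notes) (three triplet quarters span one half) = 16; sixteenth = 2; thirty-second = 1.
Total: 16 + 2 + 8 + 4 + 1 + 12 + 16 + 2 + 1 = 62.
62 ÷ 2 = 31 beats.

31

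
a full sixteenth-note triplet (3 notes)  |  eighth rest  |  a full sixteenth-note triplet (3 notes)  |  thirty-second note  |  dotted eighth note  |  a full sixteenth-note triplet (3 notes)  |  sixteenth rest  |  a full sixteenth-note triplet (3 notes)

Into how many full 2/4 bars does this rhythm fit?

1

One bar of 2/4 = 16 thirty-second notes.
Express everything in thirty-second notes: a full sixteenth-note triplet (3 notes) (three triplet sixteenths span one eighth) = 4; eighth rest = 4; a full sixteenth-note triplet (3 notes) (three triplet sixteenths span one eighth) = 4; thirty-second note = 1; dotted eighth note = 6; a full sixteenth-note triplet (3 notes) (three triplet sixteenths span one eighth) = 4; sixteenth rest = 2; a full sixteenth-note triplet (3 notes) (three triplet sixteenths span one eighth) = 4.
Sum: 4 + 4 + 4 + 1 + 6 + 4 + 2 + 4 = 29.
29 ÷ 16 = 1 complete bar with 13 left over.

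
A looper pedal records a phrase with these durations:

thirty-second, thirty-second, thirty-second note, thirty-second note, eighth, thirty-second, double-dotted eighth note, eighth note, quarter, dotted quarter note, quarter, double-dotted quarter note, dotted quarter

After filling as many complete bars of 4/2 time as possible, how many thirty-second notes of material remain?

One bar of 4/2 = 64 thirty-second notes.
Express everything in thirty-second notes: thirty-second = 1; thirty-second = 1; thirty-second note = 1; thirty-second note = 1; eighth = 4; thirty-second = 1; double-dotted eighth note = 7; eighth note = 4; quarter = 8; dotted quarter note = 12; quarter = 8; double-dotted quarter note = 14; dotted quarter = 12.
Adding: 1 + 1 + 1 + 1 + 4 + 1 + 7 + 4 + 8 + 12 + 8 + 14 + 12 = 74.
74 ÷ 64 = 1 complete bar with 10 thirty-second notes remaining.

10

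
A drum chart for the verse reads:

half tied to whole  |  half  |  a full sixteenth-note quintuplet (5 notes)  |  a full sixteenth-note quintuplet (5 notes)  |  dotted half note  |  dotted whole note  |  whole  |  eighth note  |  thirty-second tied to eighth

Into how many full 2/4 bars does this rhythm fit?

12

One bar of 2/4 = 16 thirty-second notes.
Working in thirty-second notes: half tied to whole (half + whole) = 48; half = 16; a full sixteenth-note quintuplet (5 notes) (five quintuplet sixteenths span one quarter) = 8; a full sixteenth-note quintuplet (5 notes) (five quintuplet sixteenths span one quarter) = 8; dotted half note = 24; dotted whole note = 48; whole = 32; eighth note = 4; thirty-second tied to eighth (thirty-second + eighth) = 5.
Altogether 48 + 16 + 8 + 8 + 24 + 48 + 32 + 4 + 5 = 193.
193 ÷ 16 = 12 complete bars with 1 left over.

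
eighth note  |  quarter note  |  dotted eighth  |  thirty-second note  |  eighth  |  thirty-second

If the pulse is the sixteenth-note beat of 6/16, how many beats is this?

One sixteenth-note beat = 2 thirty-second notes.
Convert each value to thirty-second notes: eighth note = 4; quarter note = 8; dotted eighth = 6; thirty-second note = 1; eighth = 4; thirty-second = 1.
Sum: 4 + 8 + 6 + 1 + 4 + 1 = 24.
24 ÷ 2 = 12 beats.

12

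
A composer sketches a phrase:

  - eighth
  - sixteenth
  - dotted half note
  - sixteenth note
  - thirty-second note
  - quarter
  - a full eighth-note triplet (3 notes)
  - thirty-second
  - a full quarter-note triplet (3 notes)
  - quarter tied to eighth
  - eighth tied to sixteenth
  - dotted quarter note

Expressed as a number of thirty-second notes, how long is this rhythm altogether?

In thirty-second notes: eighth = 4; sixteenth = 2; dotted half note = 24; sixteenth note = 2; thirty-second note = 1; quarter = 8; a full eighth-note triplet (3 notes) (three triplet eighths span one quarter) = 8; thirty-second = 1; a full quarter-note triplet (3 notes) (three triplet quarters span one half) = 16; quarter tied to eighth (quarter + eighth) = 12; eighth tied to sixteenth (eighth + sixteenth) = 6; dotted quarter note = 12.
Altogether 4 + 2 + 24 + 2 + 1 + 8 + 8 + 1 + 16 + 12 + 6 + 12 = 96 thirty-second notes.

96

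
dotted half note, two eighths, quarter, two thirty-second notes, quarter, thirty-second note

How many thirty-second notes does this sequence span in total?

51

Convert each value to thirty-second notes: dotted half note = 24; eighth = 4; eighth = 4; quarter = 8; thirty-second note = 1; thirty-second note = 1; quarter = 8; thirty-second note = 1.
Altogether 24 + 4 + 4 + 8 + 1 + 1 + 8 + 1 = 51 thirty-second notes.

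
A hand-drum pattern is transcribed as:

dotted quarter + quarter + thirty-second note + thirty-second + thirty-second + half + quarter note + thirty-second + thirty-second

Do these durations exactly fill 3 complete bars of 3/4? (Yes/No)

No

One bar of 3/4 = 24 thirty-second notes, so 3 bars = 72.
Each duration in thirty-second notes: dotted quarter = 12; quarter = 8; thirty-second note = 1; thirty-second = 1; thirty-second = 1; half = 16; quarter note = 8; thirty-second = 1; thirty-second = 1.
Sum: 12 + 8 + 1 + 1 + 1 + 16 + 8 + 1 + 1 = 49.
49 falls short of 72, so the answer is No.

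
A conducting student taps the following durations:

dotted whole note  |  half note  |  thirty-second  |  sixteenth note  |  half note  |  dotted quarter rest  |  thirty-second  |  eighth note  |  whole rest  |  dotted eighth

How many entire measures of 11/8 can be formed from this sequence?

3

One bar of 11/8 = 44 thirty-second notes.
Working in thirty-second notes: dotted whole note = 48; half note = 16; thirty-second = 1; sixteenth note = 2; half note = 16; dotted quarter rest = 12; thirty-second = 1; eighth note = 4; whole rest = 32; dotted eighth = 6.
Adding: 48 + 16 + 1 + 2 + 16 + 12 + 1 + 4 + 32 + 6 = 138.
138 ÷ 44 = 3 complete bars with 6 left over.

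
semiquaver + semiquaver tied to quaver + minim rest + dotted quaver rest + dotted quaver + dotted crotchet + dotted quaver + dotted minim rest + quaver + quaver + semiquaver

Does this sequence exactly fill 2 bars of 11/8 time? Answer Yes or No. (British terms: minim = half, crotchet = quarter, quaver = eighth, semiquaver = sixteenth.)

One bar of 11/8 = 22 sixteenth notes, so 2 bars = 44.
In sixteenth notes: semiquaver = 1; semiquaver tied to quaver (semiquaver + quaver) = 3; minim rest = 8; dotted quaver rest = 3; dotted quaver = 3; dotted crotchet = 6; dotted quaver = 3; dotted minim rest = 12; quaver = 2; quaver = 2; semiquaver = 1.
Total: 1 + 3 + 8 + 3 + 3 + 6 + 3 + 12 + 2 + 2 + 1 = 44.
44 equals 44, so the answer is Yes.

Yes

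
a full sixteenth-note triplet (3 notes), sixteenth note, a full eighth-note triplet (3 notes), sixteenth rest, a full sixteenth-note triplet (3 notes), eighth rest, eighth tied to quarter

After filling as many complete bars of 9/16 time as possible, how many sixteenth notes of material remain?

0

One bar of 9/16 = 9 sixteenth notes.
Express everything in sixteenth notes: a full sixteenth-note triplet (3 notes) (three triplet sixteenths span one eighth) = 2; sixteenth note = 1; a full eighth-note triplet (3 notes) (three triplet eighths span one quarter) = 4; sixteenth rest = 1; a full sixteenth-note triplet (3 notes) (three triplet sixteenths span one eighth) = 2; eighth rest = 2; eighth tied to quarter (eighth + quarter) = 6.
Sum: 2 + 1 + 4 + 1 + 2 + 2 + 6 = 18.
18 ÷ 9 = 2 complete bars with 0 sixteenth notes remaining.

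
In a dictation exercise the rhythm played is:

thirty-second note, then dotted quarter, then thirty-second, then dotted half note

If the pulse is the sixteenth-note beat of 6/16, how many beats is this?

One sixteenth-note beat = 2 thirty-second notes.
In thirty-second notes: thirty-second note = 1; dotted quarter = 12; thirty-second = 1; dotted half note = 24.
Altogether 1 + 12 + 1 + 24 = 38.
38 ÷ 2 = 19 beats.

19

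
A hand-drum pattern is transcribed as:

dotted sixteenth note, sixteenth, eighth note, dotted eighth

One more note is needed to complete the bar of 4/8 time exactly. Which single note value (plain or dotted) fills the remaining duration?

thirty-second note

The bar of 4/8 = 16 thirty-second notes.
Express everything in thirty-second notes: dotted sixteenth note = 3; sixteenth = 2; eighth note = 4; dotted eighth = 6.
Sum: 3 + 2 + 4 + 6 = 15.
Remaining: 16 − 15 = 1 thirty-second note, which is a thirty-second note.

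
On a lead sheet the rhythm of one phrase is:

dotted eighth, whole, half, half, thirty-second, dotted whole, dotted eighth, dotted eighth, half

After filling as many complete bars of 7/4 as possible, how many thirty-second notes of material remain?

One bar of 7/4 = 56 thirty-second notes.
Working in thirty-second notes: dotted eighth = 6; whole = 32; half = 16; half = 16; thirty-second = 1; dotted whole = 48; dotted eighth = 6; dotted eighth = 6; half = 16.
Adding: 6 + 32 + 16 + 16 + 1 + 48 + 6 + 6 + 16 = 147.
147 ÷ 56 = 2 complete bars with 35 thirty-second notes remaining.

35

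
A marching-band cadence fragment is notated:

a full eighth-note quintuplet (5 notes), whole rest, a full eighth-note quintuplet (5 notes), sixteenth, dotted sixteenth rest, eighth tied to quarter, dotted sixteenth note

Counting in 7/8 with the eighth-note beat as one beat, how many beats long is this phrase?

21

One eighth-note beat = 4 thirty-second notes.
In thirty-second notes: a full eighth-note quintuplet (5 notes) (five quintuplet eighths span one half) = 16; whole rest = 32; a full eighth-note quintuplet (5 notes) (five quintuplet eighths span one half) = 16; sixteenth = 2; dotted sixteenth rest = 3; eighth tied to quarter (eighth + quarter) = 12; dotted sixteenth note = 3.
Altogether 16 + 32 + 16 + 2 + 3 + 12 + 3 = 84.
84 ÷ 4 = 21 beats.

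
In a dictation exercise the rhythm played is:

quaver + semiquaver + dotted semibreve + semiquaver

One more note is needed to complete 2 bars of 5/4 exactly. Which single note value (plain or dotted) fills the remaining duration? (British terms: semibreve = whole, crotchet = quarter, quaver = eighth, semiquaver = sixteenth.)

dotted half note

2 bars of 5/4 = 40 sixteenth notes.
Each duration in sixteenth notes: quaver = 2; semiquaver = 1; dotted semibreve = 24; semiquaver = 1.
Altogether 2 + 1 + 24 + 1 = 28.
Remaining: 40 − 28 = 12 sixteenth notes, which is a dotted half note.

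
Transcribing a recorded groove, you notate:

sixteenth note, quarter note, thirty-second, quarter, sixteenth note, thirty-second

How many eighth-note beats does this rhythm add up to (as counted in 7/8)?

One eighth-note beat = 4 thirty-second notes.
In thirty-second notes: sixteenth note = 2; quarter note = 8; thirty-second = 1; quarter = 8; sixteenth note = 2; thirty-second = 1.
Adding: 2 + 8 + 1 + 8 + 2 + 1 = 22.
22 ÷ 4 = 5.5 beats.

5.5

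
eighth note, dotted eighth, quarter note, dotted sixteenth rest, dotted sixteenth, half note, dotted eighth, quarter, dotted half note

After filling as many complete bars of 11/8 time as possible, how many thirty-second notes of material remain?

34

One bar of 11/8 = 44 thirty-second notes.
Convert each value to thirty-second notes: eighth note = 4; dotted eighth = 6; quarter note = 8; dotted sixteenth rest = 3; dotted sixteenth = 3; half note = 16; dotted eighth = 6; quarter = 8; dotted half note = 24.
Sum: 4 + 6 + 8 + 3 + 3 + 16 + 6 + 8 + 24 = 78.
78 ÷ 44 = 1 complete bar with 34 thirty-second notes remaining.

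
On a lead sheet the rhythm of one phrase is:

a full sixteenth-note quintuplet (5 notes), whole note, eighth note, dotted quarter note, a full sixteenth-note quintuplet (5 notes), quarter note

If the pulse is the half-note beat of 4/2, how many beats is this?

One half-note beat = 4 eighth notes.
Convert each value to eighth notes: a full sixteenth-note quintuplet (5 notes) (five quintuplet sixteenths span one quarter) = 2; whole note = 8; eighth note = 1; dotted quarter note = 3; a full sixteenth-note quintuplet (5 notes) (five quintuplet sixteenths span one quarter) = 2; quarter note = 2.
Total: 2 + 8 + 1 + 3 + 2 + 2 = 18.
18 ÷ 4 = 4.5 beats.

4.5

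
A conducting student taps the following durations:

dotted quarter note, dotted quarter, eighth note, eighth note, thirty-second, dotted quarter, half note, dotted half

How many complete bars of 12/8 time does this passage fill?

1

One bar of 12/8 = 48 thirty-second notes.
Each duration in thirty-second notes: dotted quarter note = 12; dotted quarter = 12; eighth note = 4; eighth note = 4; thirty-second = 1; dotted quarter = 12; half note = 16; dotted half = 24.
Adding: 12 + 12 + 4 + 4 + 1 + 12 + 16 + 24 = 85.
85 ÷ 48 = 1 complete bar with 37 left over.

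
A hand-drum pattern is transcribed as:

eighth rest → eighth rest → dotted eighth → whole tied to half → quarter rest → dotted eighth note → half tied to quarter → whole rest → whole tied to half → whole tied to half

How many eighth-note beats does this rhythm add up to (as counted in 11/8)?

One eighth-note beat = 2 sixteenth notes.
Working in sixteenth notes: eighth rest = 2; eighth rest = 2; dotted eighth = 3; whole tied to half (whole + half) = 24; quarter rest = 4; dotted eighth note = 3; half tied to quarter (half + quarter) = 12; whole rest = 16; whole tied to half (whole + half) = 24; whole tied to half (whole + half) = 24.
Altogether 2 + 2 + 3 + 24 + 4 + 3 + 12 + 16 + 24 + 24 = 114.
114 ÷ 2 = 57 beats.

57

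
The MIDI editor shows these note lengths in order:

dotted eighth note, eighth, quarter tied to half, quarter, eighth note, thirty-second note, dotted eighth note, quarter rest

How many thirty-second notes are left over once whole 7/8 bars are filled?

One bar of 7/8 = 28 thirty-second notes.
Express everything in thirty-second notes: dotted eighth note = 6; eighth = 4; quarter tied to half (quarter + half) = 24; quarter = 8; eighth note = 4; thirty-second note = 1; dotted eighth note = 6; quarter rest = 8.
Adding: 6 + 4 + 24 + 8 + 4 + 1 + 6 + 8 = 61.
61 ÷ 28 = 2 complete bars with 5 thirty-second notes remaining.

5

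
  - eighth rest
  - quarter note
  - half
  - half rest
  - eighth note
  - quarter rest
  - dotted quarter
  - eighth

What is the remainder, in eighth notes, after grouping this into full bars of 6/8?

One bar of 6/8 = 6 eighth notes.
Each duration in eighth notes: eighth rest = 1; quarter note = 2; half = 4; half rest = 4; eighth note = 1; quarter rest = 2; dotted quarter = 3; eighth = 1.
Total: 1 + 2 + 4 + 4 + 1 + 2 + 3 + 1 = 18.
18 ÷ 6 = 3 complete bars with 0 eighth notes remaining.

0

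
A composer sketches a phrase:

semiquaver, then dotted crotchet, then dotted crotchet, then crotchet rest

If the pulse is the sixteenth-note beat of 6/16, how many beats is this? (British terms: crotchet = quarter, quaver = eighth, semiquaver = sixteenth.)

One sixteenth-note beat = 2 thirty-second notes.
Convert each value to thirty-second notes: semiquaver = 2; dotted crotchet = 12; dotted crotchet = 12; crotchet rest = 8.
Total: 2 + 12 + 12 + 8 = 34.
34 ÷ 2 = 17 beats.

17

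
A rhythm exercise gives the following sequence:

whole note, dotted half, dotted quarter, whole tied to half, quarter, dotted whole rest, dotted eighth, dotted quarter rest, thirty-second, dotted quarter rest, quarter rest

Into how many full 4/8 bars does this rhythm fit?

One bar of 4/8 = 16 thirty-second notes.
Convert each value to thirty-second notes: whole note = 32; dotted half = 24; dotted quarter = 12; whole tied to half (whole + half) = 48; quarter = 8; dotted whole rest = 48; dotted eighth = 6; dotted quarter rest = 12; thirty-second = 1; dotted quarter rest = 12; quarter rest = 8.
Sum: 32 + 24 + 12 + 48 + 8 + 48 + 6 + 12 + 1 + 12 + 8 = 211.
211 ÷ 16 = 13 complete bars with 3 left over.

13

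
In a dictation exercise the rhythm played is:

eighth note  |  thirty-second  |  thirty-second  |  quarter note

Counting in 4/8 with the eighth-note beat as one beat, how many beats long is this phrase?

3.5

One eighth-note beat = 4 thirty-second notes.
Convert each value to thirty-second notes: eighth note = 4; thirty-second = 1; thirty-second = 1; quarter note = 8.
Adding: 4 + 1 + 1 + 8 = 14.
14 ÷ 4 = 3.5 beats.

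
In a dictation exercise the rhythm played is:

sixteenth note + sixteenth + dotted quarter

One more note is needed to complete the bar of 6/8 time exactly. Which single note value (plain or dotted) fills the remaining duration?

quarter note

The bar of 6/8 = 12 sixteenth notes.
Express everything in sixteenth notes: sixteenth note = 1; sixteenth = 1; dotted quarter = 6.
Altogether 1 + 1 + 6 = 8.
Remaining: 12 − 8 = 4 sixteenth notes, which is a quarter note.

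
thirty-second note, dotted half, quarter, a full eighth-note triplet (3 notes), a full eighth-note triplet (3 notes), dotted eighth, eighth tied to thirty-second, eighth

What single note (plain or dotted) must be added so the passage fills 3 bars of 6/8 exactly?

quarter note

3 bars of 6/8 = 72 thirty-second notes.
In thirty-second notes: thirty-second note = 1; dotted half = 24; quarter = 8; a full eighth-note triplet (3 notes) (three triplet eighths span one quarter) = 8; a full eighth-note triplet (3 notes) (three triplet eighths span one quarter) = 8; dotted eighth = 6; eighth tied to thirty-second (eighth + thirty-second) = 5; eighth = 4.
Sum: 1 + 24 + 8 + 8 + 8 + 6 + 5 + 4 = 64.
Remaining: 72 − 64 = 8 thirty-second notes, which is a quarter note.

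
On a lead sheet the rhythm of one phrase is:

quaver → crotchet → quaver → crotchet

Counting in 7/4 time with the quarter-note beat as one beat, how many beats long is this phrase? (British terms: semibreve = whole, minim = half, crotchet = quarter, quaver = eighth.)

One quarter-note beat = 2 eighth notes.
Working in eighth notes: quaver = 1; crotchet = 2; quaver = 1; crotchet = 2.
Altogether 1 + 2 + 1 + 2 = 6.
6 ÷ 2 = 3 beats.

3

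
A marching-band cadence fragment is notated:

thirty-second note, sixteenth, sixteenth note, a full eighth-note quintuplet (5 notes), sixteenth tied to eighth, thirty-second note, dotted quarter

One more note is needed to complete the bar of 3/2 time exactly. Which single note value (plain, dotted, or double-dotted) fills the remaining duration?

quarter note

The bar of 3/2 = 48 thirty-second notes.
Working in thirty-second notes: thirty-second note = 1; sixteenth = 2; sixteenth note = 2; a full eighth-note quintuplet (5 notes) (five quintuplet eighths span one half) = 16; sixteenth tied to eighth (sixteenth + eighth) = 6; thirty-second note = 1; dotted quarter = 12.
Adding: 1 + 2 + 2 + 16 + 6 + 1 + 12 = 40.
Remaining: 48 − 40 = 8 thirty-second notes, which is a quarter note.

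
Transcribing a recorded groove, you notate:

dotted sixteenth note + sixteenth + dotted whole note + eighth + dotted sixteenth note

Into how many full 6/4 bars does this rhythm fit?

One bar of 6/4 = 48 thirty-second notes.
Convert each value to thirty-second notes: dotted sixteenth note = 3; sixteenth = 2; dotted whole note = 48; eighth = 4; dotted sixteenth note = 3.
Altogether 3 + 2 + 48 + 4 + 3 = 60.
60 ÷ 48 = 1 complete bar with 12 left over.

1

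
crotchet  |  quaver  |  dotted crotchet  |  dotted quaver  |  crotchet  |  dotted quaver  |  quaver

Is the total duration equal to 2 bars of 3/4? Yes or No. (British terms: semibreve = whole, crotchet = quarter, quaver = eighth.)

One bar of 3/4 = 12 sixteenth notes, so 2 bars = 24.
Working in sixteenth notes: crotchet = 4; quaver = 2; dotted crotchet = 6; dotted quaver = 3; crotchet = 4; dotted quaver = 3; quaver = 2.
Sum: 4 + 2 + 6 + 3 + 4 + 3 + 2 = 24.
24 equals 24, so the answer is Yes.

Yes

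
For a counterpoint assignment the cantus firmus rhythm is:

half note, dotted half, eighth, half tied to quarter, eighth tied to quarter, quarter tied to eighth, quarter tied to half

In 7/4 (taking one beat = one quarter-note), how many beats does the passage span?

One quarter-note beat = 2 eighth notes.
In eighth notes: half note = 4; dotted half = 6; eighth = 1; half tied to quarter (half + quarter) = 6; eighth tied to quarter (eighth + quarter) = 3; quarter tied to eighth (quarter + eighth) = 3; quarter tied to half (quarter + half) = 6.
Altogether 4 + 6 + 1 + 6 + 3 + 3 + 6 = 29.
29 ÷ 2 = 14.5 beats.

14.5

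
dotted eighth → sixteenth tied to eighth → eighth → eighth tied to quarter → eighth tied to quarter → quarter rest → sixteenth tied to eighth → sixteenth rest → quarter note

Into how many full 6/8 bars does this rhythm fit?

2

One bar of 6/8 = 12 sixteenth notes.
In sixteenth notes: dotted eighth = 3; sixteenth tied to eighth (sixteenth + eighth) = 3; eighth = 2; eighth tied to quarter (eighth + quarter) = 6; eighth tied to quarter (eighth + quarter) = 6; quarter rest = 4; sixteenth tied to eighth (sixteenth + eighth) = 3; sixteenth rest = 1; quarter note = 4.
Altogether 3 + 3 + 2 + 6 + 6 + 4 + 3 + 1 + 4 = 32.
32 ÷ 12 = 2 complete bars with 8 left over.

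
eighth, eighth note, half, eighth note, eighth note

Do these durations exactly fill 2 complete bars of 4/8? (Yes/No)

Yes

One bar of 4/8 = 4 eighth notes, so 2 bars = 8.
Working in eighth notes: eighth = 1; eighth note = 1; half = 4; eighth note = 1; eighth note = 1.
Total: 1 + 1 + 4 + 1 + 1 = 8.
8 equals 8, so the answer is Yes.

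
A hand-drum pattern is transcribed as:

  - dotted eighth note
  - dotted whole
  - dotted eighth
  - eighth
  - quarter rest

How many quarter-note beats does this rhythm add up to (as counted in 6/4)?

9

One quarter-note beat = 4 sixteenth notes.
Working in sixteenth notes: dotted eighth note = 3; dotted whole = 24; dotted eighth = 3; eighth = 2; quarter rest = 4.
Sum: 3 + 24 + 3 + 2 + 4 = 36.
36 ÷ 4 = 9 beats.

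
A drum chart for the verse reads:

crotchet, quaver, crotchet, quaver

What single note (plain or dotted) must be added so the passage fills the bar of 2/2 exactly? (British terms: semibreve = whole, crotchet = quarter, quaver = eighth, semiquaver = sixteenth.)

quarter note

The bar of 2/2 = 8 eighth notes.
Each duration in eighth notes: crotchet = 2; quaver = 1; crotchet = 2; quaver = 1.
Sum: 2 + 1 + 2 + 1 = 6.
Remaining: 8 − 6 = 2 eighth notes, which is a quarter note.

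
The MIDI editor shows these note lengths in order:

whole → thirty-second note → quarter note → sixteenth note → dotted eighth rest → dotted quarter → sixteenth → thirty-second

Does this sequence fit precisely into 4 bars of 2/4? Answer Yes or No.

One bar of 2/4 = 16 thirty-second notes, so 4 bars = 64.
Convert each value to thirty-second notes: whole = 32; thirty-second note = 1; quarter note = 8; sixteenth note = 2; dotted eighth rest = 6; dotted quarter = 12; sixteenth = 2; thirty-second = 1.
Total: 32 + 1 + 8 + 2 + 6 + 12 + 2 + 1 = 64.
64 equals 64, so the answer is Yes.

Yes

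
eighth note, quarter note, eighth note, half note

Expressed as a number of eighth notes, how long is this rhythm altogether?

Convert each value to eighth notes: eighth note = 1; quarter note = 2; eighth note = 1; half note = 4.
Sum: 1 + 2 + 1 + 4 = 8 eighth notes.

8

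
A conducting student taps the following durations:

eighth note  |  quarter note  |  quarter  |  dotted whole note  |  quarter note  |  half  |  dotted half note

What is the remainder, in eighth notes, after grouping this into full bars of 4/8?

1

One bar of 4/8 = 4 eighth notes.
Each duration in eighth notes: eighth note = 1; quarter note = 2; quarter = 2; dotted whole note = 12; quarter note = 2; half = 4; dotted half note = 6.
Adding: 1 + 2 + 2 + 12 + 2 + 4 + 6 = 29.
29 ÷ 4 = 7 complete bars with 1 eighth note remaining.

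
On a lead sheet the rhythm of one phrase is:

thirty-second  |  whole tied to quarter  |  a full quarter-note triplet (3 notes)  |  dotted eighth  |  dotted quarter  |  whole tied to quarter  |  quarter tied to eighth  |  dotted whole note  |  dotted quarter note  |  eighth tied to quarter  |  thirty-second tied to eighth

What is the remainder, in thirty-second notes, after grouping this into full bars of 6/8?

12

One bar of 6/8 = 24 thirty-second notes.
Express everything in thirty-second notes: thirty-second = 1; whole tied to quarter (whole + quarter) = 40; a full quarter-note triplet (3 notes) (three triplet quarters span one half) = 16; dotted eighth = 6; dotted quarter = 12; whole tied to quarter (whole + quarter) = 40; quarter tied to eighth (quarter + eighth) = 12; dotted whole note = 48; dotted quarter note = 12; eighth tied to quarter (eighth + quarter) = 12; thirty-second tied to eighth (thirty-second + eighth) = 5.
Total: 1 + 40 + 16 + 6 + 12 + 40 + 12 + 48 + 12 + 12 + 5 = 204.
204 ÷ 24 = 8 complete bars with 12 thirty-second notes remaining.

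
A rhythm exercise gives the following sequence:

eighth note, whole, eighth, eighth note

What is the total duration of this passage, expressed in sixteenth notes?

In sixteenth notes: eighth note = 2; whole = 16; eighth = 2; eighth note = 2.
Altogether 2 + 16 + 2 + 2 = 22 sixteenth notes.

22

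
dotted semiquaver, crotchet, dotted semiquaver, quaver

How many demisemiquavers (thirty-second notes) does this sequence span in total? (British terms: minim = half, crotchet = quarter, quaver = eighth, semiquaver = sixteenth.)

18

Express everything in thirty-second notes: dotted semiquaver = 3; crotchet = 8; dotted semiquaver = 3; quaver = 4.
Total: 3 + 8 + 3 + 4 = 18 thirty-second notes.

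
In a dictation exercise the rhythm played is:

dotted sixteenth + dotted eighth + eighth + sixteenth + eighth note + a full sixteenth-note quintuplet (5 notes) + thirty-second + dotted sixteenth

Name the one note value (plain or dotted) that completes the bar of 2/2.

thirty-second note

The bar of 2/2 = 32 thirty-second notes.
In thirty-second notes: dotted sixteenth = 3; dotted eighth = 6; eighth = 4; sixteenth = 2; eighth note = 4; a full sixteenth-note quintuplet (5 notes) (five quintuplet sixteenths span one quarter) = 8; thirty-second = 1; dotted sixteenth = 3.
Sum: 3 + 6 + 4 + 2 + 4 + 8 + 1 + 3 = 31.
Remaining: 32 − 31 = 1 thirty-second note, which is a thirty-second note.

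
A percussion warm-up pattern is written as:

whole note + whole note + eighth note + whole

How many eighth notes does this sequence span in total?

Each duration in eighth notes: whole note = 8; whole note = 8; eighth note = 1; whole = 8.
Adding: 8 + 8 + 1 + 8 = 25 eighth notes.

25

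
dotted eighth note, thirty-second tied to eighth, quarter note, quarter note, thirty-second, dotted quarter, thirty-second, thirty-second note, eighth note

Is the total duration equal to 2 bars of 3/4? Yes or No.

No

One bar of 3/4 = 24 thirty-second notes, so 2 bars = 48.
In thirty-second notes: dotted eighth note = 6; thirty-second tied to eighth (thirty-second + eighth) = 5; quarter note = 8; quarter note = 8; thirty-second = 1; dotted quarter = 12; thirty-second = 1; thirty-second note = 1; eighth note = 4.
Adding: 6 + 5 + 8 + 8 + 1 + 12 + 1 + 1 + 4 = 46.
46 falls short of 48, so the answer is No.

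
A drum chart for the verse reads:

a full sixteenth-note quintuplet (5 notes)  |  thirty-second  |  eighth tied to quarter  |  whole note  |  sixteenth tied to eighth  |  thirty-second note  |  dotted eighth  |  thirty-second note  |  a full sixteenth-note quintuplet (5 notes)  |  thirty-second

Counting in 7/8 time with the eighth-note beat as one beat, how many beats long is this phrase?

One eighth-note beat = 4 thirty-second notes.
Convert each value to thirty-second notes: a full sixteenth-note quintuplet (5 notes) (five quintuplet sixteenths span one quarter) = 8; thirty-second = 1; eighth tied to quarter (eighth + quarter) = 12; whole note = 32; sixteenth tied to eighth (sixteenth + eighth) = 6; thirty-second note = 1; dotted eighth = 6; thirty-second note = 1; a full sixteenth-note quintuplet (5 notes) (five quintuplet sixteenths span one quarter) = 8; thirty-second = 1.
Adding: 8 + 1 + 12 + 32 + 6 + 1 + 6 + 1 + 8 + 1 = 76.
76 ÷ 4 = 19 beats.

19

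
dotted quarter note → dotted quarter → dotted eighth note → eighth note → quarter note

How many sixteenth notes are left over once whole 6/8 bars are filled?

One bar of 6/8 = 12 sixteenth notes.
Convert each value to sixteenth notes: dotted quarter note = 6; dotted quarter = 6; dotted eighth note = 3; eighth note = 2; quarter note = 4.
Sum: 6 + 6 + 3 + 2 + 4 = 21.
21 ÷ 12 = 1 complete bar with 9 sixteenth notes remaining.

9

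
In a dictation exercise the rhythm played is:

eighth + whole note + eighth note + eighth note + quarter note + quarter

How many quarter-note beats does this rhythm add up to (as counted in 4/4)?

7.5

One quarter-note beat = 2 eighth notes.
Working in eighth notes: eighth = 1; whole note = 8; eighth note = 1; eighth note = 1; quarter note = 2; quarter = 2.
Adding: 1 + 8 + 1 + 1 + 2 + 2 = 15.
15 ÷ 2 = 7.5 beats.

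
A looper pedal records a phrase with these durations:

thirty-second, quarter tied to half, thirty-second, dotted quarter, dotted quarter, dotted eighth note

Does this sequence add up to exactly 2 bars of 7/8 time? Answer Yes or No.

One bar of 7/8 = 28 thirty-second notes, so 2 bars = 56.
Convert each value to thirty-second notes: thirty-second = 1; quarter tied to half (quarter + half) = 24; thirty-second = 1; dotted quarter = 12; dotted quarter = 12; dotted eighth note = 6.
Total: 1 + 24 + 1 + 12 + 12 + 6 = 56.
56 equals 56, so the answer is Yes.

Yes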